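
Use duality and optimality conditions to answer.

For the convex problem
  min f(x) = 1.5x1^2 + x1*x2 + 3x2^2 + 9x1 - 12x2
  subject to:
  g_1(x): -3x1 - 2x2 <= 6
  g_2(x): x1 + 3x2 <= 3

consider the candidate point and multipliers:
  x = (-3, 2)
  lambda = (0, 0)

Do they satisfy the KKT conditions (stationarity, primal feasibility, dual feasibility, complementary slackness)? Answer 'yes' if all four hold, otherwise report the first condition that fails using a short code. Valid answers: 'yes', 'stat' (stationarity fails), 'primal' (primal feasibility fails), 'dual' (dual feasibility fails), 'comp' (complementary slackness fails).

Gradient of f: grad f(x) = Q x + c = (2, -3)
Constraint values g_i(x) = a_i^T x - b_i:
  g_1((-3, 2)) = -1
  g_2((-3, 2)) = 0
Stationarity residual: grad f(x) + sum_i lambda_i a_i = (2, -3)
  -> stationarity FAILS
Primal feasibility (all g_i <= 0): OK
Dual feasibility (all lambda_i >= 0): OK
Complementary slackness (lambda_i * g_i(x) = 0 for all i): OK

Verdict: the first failing condition is stationarity -> stat.

stat


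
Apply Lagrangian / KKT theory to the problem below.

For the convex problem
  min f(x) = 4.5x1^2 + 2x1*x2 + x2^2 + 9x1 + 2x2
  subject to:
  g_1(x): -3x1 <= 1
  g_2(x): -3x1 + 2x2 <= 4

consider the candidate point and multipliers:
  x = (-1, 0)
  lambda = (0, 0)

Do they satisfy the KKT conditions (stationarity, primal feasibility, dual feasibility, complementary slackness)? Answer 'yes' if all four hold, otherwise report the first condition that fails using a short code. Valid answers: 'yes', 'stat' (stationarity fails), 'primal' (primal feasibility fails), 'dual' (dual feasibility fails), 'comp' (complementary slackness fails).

Gradient of f: grad f(x) = Q x + c = (0, 0)
Constraint values g_i(x) = a_i^T x - b_i:
  g_1((-1, 0)) = 2
  g_2((-1, 0)) = -1
Stationarity residual: grad f(x) + sum_i lambda_i a_i = (0, 0)
  -> stationarity OK
Primal feasibility (all g_i <= 0): FAILS
Dual feasibility (all lambda_i >= 0): OK
Complementary slackness (lambda_i * g_i(x) = 0 for all i): OK

Verdict: the first failing condition is primal_feasibility -> primal.

primal


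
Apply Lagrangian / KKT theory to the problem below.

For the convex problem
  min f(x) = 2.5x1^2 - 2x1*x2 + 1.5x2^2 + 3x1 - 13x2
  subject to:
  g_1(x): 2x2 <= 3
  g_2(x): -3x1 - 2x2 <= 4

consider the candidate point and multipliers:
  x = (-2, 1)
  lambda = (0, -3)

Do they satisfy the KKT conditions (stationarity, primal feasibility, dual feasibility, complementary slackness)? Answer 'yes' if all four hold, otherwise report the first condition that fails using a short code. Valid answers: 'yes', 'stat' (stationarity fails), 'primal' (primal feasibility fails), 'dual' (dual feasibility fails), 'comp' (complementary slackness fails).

Gradient of f: grad f(x) = Q x + c = (-9, -6)
Constraint values g_i(x) = a_i^T x - b_i:
  g_1((-2, 1)) = -1
  g_2((-2, 1)) = 0
Stationarity residual: grad f(x) + sum_i lambda_i a_i = (0, 0)
  -> stationarity OK
Primal feasibility (all g_i <= 0): OK
Dual feasibility (all lambda_i >= 0): FAILS
Complementary slackness (lambda_i * g_i(x) = 0 for all i): OK

Verdict: the first failing condition is dual_feasibility -> dual.

dual


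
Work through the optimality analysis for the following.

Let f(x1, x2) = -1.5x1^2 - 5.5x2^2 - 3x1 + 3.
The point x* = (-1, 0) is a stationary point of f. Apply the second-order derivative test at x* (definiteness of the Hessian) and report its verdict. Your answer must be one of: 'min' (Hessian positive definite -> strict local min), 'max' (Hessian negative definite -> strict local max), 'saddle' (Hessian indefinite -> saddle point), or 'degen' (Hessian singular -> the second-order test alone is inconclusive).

Compute the Hessian H = grad^2 f:
  H = [[-3, 0], [0, -11]]
Verify stationarity: grad f(x*) = H x* + g = (0, 0).
Eigenvalues of H: -11, -3.
Both eigenvalues < 0, so H is negative definite -> x* is a strict local max.

max


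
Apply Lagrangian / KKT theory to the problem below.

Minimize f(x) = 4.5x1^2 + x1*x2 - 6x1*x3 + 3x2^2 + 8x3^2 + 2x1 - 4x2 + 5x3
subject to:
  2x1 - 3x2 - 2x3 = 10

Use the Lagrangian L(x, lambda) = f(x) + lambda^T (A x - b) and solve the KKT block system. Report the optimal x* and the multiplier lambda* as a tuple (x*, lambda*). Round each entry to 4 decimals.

Form the Lagrangian:
  L(x, lambda) = (1/2) x^T Q x + c^T x + lambda^T (A x - b)
Stationarity (grad_x L = 0): Q x + c + A^T lambda = 0.
Primal feasibility: A x = b.

This gives the KKT block system:
  [ Q   A^T ] [ x     ]   [-c ]
  [ A    0  ] [ lambda ] = [ b ]

Solving the linear system:
  x*      = (0.82, -2.31, -0.715)
  lambda* = (-5.68)
  f(x*)   = 32.0525

x* = (0.82, -2.31, -0.715), lambda* = (-5.68)


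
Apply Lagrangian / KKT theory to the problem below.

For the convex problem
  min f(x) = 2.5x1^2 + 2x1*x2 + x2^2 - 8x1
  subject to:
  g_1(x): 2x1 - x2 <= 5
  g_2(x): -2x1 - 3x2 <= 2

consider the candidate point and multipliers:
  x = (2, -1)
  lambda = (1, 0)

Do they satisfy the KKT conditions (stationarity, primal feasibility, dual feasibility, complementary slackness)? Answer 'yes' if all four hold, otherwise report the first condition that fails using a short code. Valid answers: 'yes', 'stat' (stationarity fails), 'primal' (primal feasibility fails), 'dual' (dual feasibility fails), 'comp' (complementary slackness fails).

Gradient of f: grad f(x) = Q x + c = (0, 2)
Constraint values g_i(x) = a_i^T x - b_i:
  g_1((2, -1)) = 0
  g_2((2, -1)) = -3
Stationarity residual: grad f(x) + sum_i lambda_i a_i = (2, 1)
  -> stationarity FAILS
Primal feasibility (all g_i <= 0): OK
Dual feasibility (all lambda_i >= 0): OK
Complementary slackness (lambda_i * g_i(x) = 0 for all i): OK

Verdict: the first failing condition is stationarity -> stat.

stat


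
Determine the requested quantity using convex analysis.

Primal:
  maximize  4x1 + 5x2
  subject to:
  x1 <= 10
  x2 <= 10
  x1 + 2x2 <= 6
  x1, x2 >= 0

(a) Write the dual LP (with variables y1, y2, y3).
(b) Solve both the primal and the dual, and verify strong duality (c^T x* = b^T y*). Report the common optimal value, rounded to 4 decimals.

The standard primal-dual pair for 'max c^T x s.t. A x <= b, x >= 0' is:
  Dual:  min b^T y  s.t.  A^T y >= c,  y >= 0.

So the dual LP is:
  minimize  10y1 + 10y2 + 6y3
  subject to:
    y1 + y3 >= 4
    y2 + 2y3 >= 5
    y1, y2, y3 >= 0

Solving the primal: x* = (6, 0).
  primal value c^T x* = 24.
Solving the dual: y* = (0, 0, 4).
  dual value b^T y* = 24.
Strong duality: c^T x* = b^T y*. Confirmed.

24


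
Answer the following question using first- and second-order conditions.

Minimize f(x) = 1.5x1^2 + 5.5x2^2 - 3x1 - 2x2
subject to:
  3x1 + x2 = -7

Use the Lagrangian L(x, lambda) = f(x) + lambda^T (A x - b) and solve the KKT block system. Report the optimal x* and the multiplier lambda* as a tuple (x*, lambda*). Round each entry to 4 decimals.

Form the Lagrangian:
  L(x, lambda) = (1/2) x^T Q x + c^T x + lambda^T (A x - b)
Stationarity (grad_x L = 0): Q x + c + A^T lambda = 0.
Primal feasibility: A x = b.

This gives the KKT block system:
  [ Q   A^T ] [ x     ]   [-c ]
  [ A    0  ] [ lambda ] = [ b ]

Solving the linear system:
  x*      = (-2.2941, -0.1176)
  lambda* = (3.2941)
  f(x*)   = 15.0882

x* = (-2.2941, -0.1176), lambda* = (3.2941)


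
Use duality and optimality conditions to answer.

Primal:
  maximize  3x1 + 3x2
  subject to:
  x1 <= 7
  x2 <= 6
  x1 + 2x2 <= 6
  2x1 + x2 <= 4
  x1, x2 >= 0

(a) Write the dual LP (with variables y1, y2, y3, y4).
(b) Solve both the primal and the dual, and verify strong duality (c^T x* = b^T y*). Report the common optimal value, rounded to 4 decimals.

The standard primal-dual pair for 'max c^T x s.t. A x <= b, x >= 0' is:
  Dual:  min b^T y  s.t.  A^T y >= c,  y >= 0.

So the dual LP is:
  minimize  7y1 + 6y2 + 6y3 + 4y4
  subject to:
    y1 + y3 + 2y4 >= 3
    y2 + 2y3 + y4 >= 3
    y1, y2, y3, y4 >= 0

Solving the primal: x* = (0.6667, 2.6667).
  primal value c^T x* = 10.
Solving the dual: y* = (0, 0, 1, 1).
  dual value b^T y* = 10.
Strong duality: c^T x* = b^T y*. Confirmed.

10


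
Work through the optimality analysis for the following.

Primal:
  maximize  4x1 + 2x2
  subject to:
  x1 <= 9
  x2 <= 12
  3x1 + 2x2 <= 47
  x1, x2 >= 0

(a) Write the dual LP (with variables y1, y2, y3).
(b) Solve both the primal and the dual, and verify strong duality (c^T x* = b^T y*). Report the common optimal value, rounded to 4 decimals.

The standard primal-dual pair for 'max c^T x s.t. A x <= b, x >= 0' is:
  Dual:  min b^T y  s.t.  A^T y >= c,  y >= 0.

So the dual LP is:
  minimize  9y1 + 12y2 + 47y3
  subject to:
    y1 + 3y3 >= 4
    y2 + 2y3 >= 2
    y1, y2, y3 >= 0

Solving the primal: x* = (9, 10).
  primal value c^T x* = 56.
Solving the dual: y* = (1, 0, 1).
  dual value b^T y* = 56.
Strong duality: c^T x* = b^T y*. Confirmed.

56


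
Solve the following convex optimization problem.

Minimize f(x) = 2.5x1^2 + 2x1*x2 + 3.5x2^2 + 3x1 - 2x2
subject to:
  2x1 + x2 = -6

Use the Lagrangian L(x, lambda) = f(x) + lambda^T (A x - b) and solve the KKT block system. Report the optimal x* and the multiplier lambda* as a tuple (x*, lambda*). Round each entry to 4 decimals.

Form the Lagrangian:
  L(x, lambda) = (1/2) x^T Q x + c^T x + lambda^T (A x - b)
Stationarity (grad_x L = 0): Q x + c + A^T lambda = 0.
Primal feasibility: A x = b.

This gives the KKT block system:
  [ Q   A^T ] [ x     ]   [-c ]
  [ A    0  ] [ lambda ] = [ b ]

Solving the linear system:
  x*      = (-3.16, 0.32)
  lambda* = (6.08)
  f(x*)   = 13.18

x* = (-3.16, 0.32), lambda* = (6.08)


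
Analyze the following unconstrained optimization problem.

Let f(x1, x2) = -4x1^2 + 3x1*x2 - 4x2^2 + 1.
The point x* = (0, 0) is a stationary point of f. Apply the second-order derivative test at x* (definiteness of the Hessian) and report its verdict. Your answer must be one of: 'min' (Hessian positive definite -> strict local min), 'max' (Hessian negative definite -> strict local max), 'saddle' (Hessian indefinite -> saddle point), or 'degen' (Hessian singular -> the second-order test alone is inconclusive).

Compute the Hessian H = grad^2 f:
  H = [[-8, 3], [3, -8]]
Verify stationarity: grad f(x*) = H x* + g = (0, 0).
Eigenvalues of H: -11, -5.
Both eigenvalues < 0, so H is negative definite -> x* is a strict local max.

max


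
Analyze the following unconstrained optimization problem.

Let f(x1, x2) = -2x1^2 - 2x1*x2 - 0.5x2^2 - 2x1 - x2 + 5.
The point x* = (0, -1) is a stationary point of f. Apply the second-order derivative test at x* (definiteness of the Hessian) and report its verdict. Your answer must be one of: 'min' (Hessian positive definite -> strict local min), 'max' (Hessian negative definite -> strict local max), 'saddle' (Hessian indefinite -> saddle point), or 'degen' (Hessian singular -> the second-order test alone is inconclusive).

Compute the Hessian H = grad^2 f:
  H = [[-4, -2], [-2, -1]]
Verify stationarity: grad f(x*) = H x* + g = (0, 0).
Eigenvalues of H: -5, 0.
H has a zero eigenvalue (singular; negative semidefinite but not definite), so H is neither positive definite, negative definite, nor indefinite. The second-order test alone is inconclusive -> degen.
(Indeed, f is constant along the null direction of H through x*, so x* is not a strict local extremum.)

degen


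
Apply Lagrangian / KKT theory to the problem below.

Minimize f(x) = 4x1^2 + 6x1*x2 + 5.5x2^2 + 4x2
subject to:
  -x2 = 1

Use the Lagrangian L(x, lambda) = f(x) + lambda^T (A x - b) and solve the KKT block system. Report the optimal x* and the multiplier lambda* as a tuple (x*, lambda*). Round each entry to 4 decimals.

Form the Lagrangian:
  L(x, lambda) = (1/2) x^T Q x + c^T x + lambda^T (A x - b)
Stationarity (grad_x L = 0): Q x + c + A^T lambda = 0.
Primal feasibility: A x = b.

This gives the KKT block system:
  [ Q   A^T ] [ x     ]   [-c ]
  [ A    0  ] [ lambda ] = [ b ]

Solving the linear system:
  x*      = (0.75, -1)
  lambda* = (-2.5)
  f(x*)   = -0.75

x* = (0.75, -1), lambda* = (-2.5)


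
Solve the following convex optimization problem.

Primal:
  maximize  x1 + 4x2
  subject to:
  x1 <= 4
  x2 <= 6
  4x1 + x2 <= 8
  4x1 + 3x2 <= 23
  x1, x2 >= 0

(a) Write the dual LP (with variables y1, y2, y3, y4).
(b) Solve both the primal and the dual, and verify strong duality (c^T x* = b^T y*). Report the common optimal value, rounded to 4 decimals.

The standard primal-dual pair for 'max c^T x s.t. A x <= b, x >= 0' is:
  Dual:  min b^T y  s.t.  A^T y >= c,  y >= 0.

So the dual LP is:
  minimize  4y1 + 6y2 + 8y3 + 23y4
  subject to:
    y1 + 4y3 + 4y4 >= 1
    y2 + y3 + 3y4 >= 4
    y1, y2, y3, y4 >= 0

Solving the primal: x* = (0.5, 6).
  primal value c^T x* = 24.5.
Solving the dual: y* = (0, 3.75, 0.25, 0).
  dual value b^T y* = 24.5.
Strong duality: c^T x* = b^T y*. Confirmed.

24.5


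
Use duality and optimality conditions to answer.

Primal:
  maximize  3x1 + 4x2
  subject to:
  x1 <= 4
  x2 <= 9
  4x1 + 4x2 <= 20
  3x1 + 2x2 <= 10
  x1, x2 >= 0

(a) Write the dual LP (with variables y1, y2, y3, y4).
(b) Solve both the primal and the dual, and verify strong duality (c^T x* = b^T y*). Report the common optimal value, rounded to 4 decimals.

The standard primal-dual pair for 'max c^T x s.t. A x <= b, x >= 0' is:
  Dual:  min b^T y  s.t.  A^T y >= c,  y >= 0.

So the dual LP is:
  minimize  4y1 + 9y2 + 20y3 + 10y4
  subject to:
    y1 + 4y3 + 3y4 >= 3
    y2 + 4y3 + 2y4 >= 4
    y1, y2, y3, y4 >= 0

Solving the primal: x* = (0, 5).
  primal value c^T x* = 20.
Solving the dual: y* = (0, 0, 0, 2).
  dual value b^T y* = 20.
Strong duality: c^T x* = b^T y*. Confirmed.

20


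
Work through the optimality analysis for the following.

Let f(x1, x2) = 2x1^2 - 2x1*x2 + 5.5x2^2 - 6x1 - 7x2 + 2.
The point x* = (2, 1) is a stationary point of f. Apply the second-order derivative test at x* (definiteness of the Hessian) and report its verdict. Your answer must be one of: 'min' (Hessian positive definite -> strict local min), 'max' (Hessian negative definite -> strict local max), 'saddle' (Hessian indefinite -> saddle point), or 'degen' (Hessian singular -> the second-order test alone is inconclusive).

Compute the Hessian H = grad^2 f:
  H = [[4, -2], [-2, 11]]
Verify stationarity: grad f(x*) = H x* + g = (0, 0).
Eigenvalues of H: 3.4689, 11.5311.
Both eigenvalues > 0, so H is positive definite -> x* is a strict local min.

min


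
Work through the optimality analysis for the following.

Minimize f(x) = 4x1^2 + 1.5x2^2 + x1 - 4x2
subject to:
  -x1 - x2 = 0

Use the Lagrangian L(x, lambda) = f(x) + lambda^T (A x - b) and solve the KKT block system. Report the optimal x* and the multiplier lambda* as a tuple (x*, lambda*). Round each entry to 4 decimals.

Form the Lagrangian:
  L(x, lambda) = (1/2) x^T Q x + c^T x + lambda^T (A x - b)
Stationarity (grad_x L = 0): Q x + c + A^T lambda = 0.
Primal feasibility: A x = b.

This gives the KKT block system:
  [ Q   A^T ] [ x     ]   [-c ]
  [ A    0  ] [ lambda ] = [ b ]

Solving the linear system:
  x*      = (-0.4545, 0.4545)
  lambda* = (-2.6364)
  f(x*)   = -1.1364

x* = (-0.4545, 0.4545), lambda* = (-2.6364)


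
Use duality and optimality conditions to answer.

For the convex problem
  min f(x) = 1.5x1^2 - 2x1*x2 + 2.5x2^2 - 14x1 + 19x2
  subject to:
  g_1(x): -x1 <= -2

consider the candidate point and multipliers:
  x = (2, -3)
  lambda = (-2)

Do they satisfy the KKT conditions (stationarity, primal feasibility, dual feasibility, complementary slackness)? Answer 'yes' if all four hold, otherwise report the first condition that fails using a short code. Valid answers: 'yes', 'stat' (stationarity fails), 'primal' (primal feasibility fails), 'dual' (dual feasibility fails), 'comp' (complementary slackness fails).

Gradient of f: grad f(x) = Q x + c = (-2, 0)
Constraint values g_i(x) = a_i^T x - b_i:
  g_1((2, -3)) = 0
Stationarity residual: grad f(x) + sum_i lambda_i a_i = (0, 0)
  -> stationarity OK
Primal feasibility (all g_i <= 0): OK
Dual feasibility (all lambda_i >= 0): FAILS
Complementary slackness (lambda_i * g_i(x) = 0 for all i): OK

Verdict: the first failing condition is dual_feasibility -> dual.

dual


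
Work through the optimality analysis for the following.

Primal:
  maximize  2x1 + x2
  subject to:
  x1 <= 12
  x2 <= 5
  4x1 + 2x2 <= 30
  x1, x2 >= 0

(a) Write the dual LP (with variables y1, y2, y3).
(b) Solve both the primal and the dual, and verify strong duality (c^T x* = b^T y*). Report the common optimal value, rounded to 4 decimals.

The standard primal-dual pair for 'max c^T x s.t. A x <= b, x >= 0' is:
  Dual:  min b^T y  s.t.  A^T y >= c,  y >= 0.

So the dual LP is:
  minimize  12y1 + 5y2 + 30y3
  subject to:
    y1 + 4y3 >= 2
    y2 + 2y3 >= 1
    y1, y2, y3 >= 0

Solving the primal: x* = (7.5, 0).
  primal value c^T x* = 15.
Solving the dual: y* = (0, 0, 0.5).
  dual value b^T y* = 15.
Strong duality: c^T x* = b^T y*. Confirmed.

15


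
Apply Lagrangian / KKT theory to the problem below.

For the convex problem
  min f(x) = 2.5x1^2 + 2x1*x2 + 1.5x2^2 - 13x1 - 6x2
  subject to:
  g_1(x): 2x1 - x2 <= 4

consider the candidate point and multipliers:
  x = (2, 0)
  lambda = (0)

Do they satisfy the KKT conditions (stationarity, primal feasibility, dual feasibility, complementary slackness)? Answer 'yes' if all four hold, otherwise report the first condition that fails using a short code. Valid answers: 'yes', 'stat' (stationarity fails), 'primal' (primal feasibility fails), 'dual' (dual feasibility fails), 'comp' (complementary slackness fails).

Gradient of f: grad f(x) = Q x + c = (-3, -2)
Constraint values g_i(x) = a_i^T x - b_i:
  g_1((2, 0)) = 0
Stationarity residual: grad f(x) + sum_i lambda_i a_i = (-3, -2)
  -> stationarity FAILS
Primal feasibility (all g_i <= 0): OK
Dual feasibility (all lambda_i >= 0): OK
Complementary slackness (lambda_i * g_i(x) = 0 for all i): OK

Verdict: the first failing condition is stationarity -> stat.

stat


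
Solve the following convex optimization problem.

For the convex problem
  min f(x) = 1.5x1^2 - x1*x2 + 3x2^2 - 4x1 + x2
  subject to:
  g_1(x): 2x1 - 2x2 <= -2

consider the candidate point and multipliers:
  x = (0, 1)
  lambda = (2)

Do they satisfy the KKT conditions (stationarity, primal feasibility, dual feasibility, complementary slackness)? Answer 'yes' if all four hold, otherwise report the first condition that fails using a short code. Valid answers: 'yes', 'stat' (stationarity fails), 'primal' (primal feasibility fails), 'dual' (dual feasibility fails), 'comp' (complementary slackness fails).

Gradient of f: grad f(x) = Q x + c = (-5, 7)
Constraint values g_i(x) = a_i^T x - b_i:
  g_1((0, 1)) = 0
Stationarity residual: grad f(x) + sum_i lambda_i a_i = (-1, 3)
  -> stationarity FAILS
Primal feasibility (all g_i <= 0): OK
Dual feasibility (all lambda_i >= 0): OK
Complementary slackness (lambda_i * g_i(x) = 0 for all i): OK

Verdict: the first failing condition is stationarity -> stat.

stat


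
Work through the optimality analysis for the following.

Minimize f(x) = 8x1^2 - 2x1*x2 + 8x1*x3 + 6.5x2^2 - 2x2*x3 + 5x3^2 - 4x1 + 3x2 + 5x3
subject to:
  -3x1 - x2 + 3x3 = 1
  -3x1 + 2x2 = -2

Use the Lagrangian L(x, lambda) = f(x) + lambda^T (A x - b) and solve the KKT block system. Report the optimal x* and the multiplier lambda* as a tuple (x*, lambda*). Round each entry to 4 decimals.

Form the Lagrangian:
  L(x, lambda) = (1/2) x^T Q x + c^T x + lambda^T (A x - b)
Stationarity (grad_x L = 0): Q x + c + A^T lambda = 0.
Primal feasibility: A x = b.

This gives the KKT block system:
  [ Q   A^T ] [ x     ]   [-c ]
  [ A    0  ] [ lambda ] = [ b ]

Solving the linear system:
  x*      = (0.0847, -0.873, 0.127)
  lambda* = (-2.8979, 2.937)
  f(x*)   = 3.2248

x* = (0.0847, -0.873, 0.127), lambda* = (-2.8979, 2.937)


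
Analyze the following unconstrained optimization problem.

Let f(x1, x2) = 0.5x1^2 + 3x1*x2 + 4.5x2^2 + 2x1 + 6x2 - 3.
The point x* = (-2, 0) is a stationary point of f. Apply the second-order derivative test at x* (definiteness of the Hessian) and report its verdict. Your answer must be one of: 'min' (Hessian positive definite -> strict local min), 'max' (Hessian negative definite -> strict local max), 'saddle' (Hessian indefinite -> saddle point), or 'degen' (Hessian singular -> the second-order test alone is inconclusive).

Compute the Hessian H = grad^2 f:
  H = [[1, 3], [3, 9]]
Verify stationarity: grad f(x*) = H x* + g = (0, 0).
Eigenvalues of H: 0, 10.
H has a zero eigenvalue (singular; positive semidefinite but not definite), so H is neither positive definite, negative definite, nor indefinite. The second-order test alone is inconclusive -> degen.
(Indeed, f is constant along the null direction of H through x*, so x* is not a strict local extremum.)

degen


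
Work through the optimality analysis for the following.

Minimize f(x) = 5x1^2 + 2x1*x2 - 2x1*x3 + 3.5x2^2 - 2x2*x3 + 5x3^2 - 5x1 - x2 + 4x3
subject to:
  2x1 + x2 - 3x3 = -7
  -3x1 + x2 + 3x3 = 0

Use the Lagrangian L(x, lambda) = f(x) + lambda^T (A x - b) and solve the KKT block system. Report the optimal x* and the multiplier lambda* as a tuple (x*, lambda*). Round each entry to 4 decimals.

Form the Lagrangian:
  L(x, lambda) = (1/2) x^T Q x + c^T x + lambda^T (A x - b)
Stationarity (grad_x L = 0): Q x + c + A^T lambda = 0.
Primal feasibility: A x = b.

This gives the KKT block system:
  [ Q   A^T ] [ x     ]   [-c ]
  [ A    0  ] [ lambda ] = [ b ]

Solving the linear system:
  x*      = (0.5965, -3.2018, 1.6637)
  lambda* = (17.0814, 8.4655)
  f(x*)   = 63.2221

x* = (0.5965, -3.2018, 1.6637), lambda* = (17.0814, 8.4655)


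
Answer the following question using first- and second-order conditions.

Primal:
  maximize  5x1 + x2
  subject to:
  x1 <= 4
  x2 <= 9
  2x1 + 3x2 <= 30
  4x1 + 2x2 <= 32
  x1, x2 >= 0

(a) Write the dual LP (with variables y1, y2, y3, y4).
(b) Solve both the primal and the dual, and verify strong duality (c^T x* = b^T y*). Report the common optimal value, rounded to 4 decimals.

The standard primal-dual pair for 'max c^T x s.t. A x <= b, x >= 0' is:
  Dual:  min b^T y  s.t.  A^T y >= c,  y >= 0.

So the dual LP is:
  minimize  4y1 + 9y2 + 30y3 + 32y4
  subject to:
    y1 + 2y3 + 4y4 >= 5
    y2 + 3y3 + 2y4 >= 1
    y1, y2, y3, y4 >= 0

Solving the primal: x* = (4, 7.3333).
  primal value c^T x* = 27.3333.
Solving the dual: y* = (4.3333, 0, 0.3333, 0).
  dual value b^T y* = 27.3333.
Strong duality: c^T x* = b^T y*. Confirmed.

27.3333


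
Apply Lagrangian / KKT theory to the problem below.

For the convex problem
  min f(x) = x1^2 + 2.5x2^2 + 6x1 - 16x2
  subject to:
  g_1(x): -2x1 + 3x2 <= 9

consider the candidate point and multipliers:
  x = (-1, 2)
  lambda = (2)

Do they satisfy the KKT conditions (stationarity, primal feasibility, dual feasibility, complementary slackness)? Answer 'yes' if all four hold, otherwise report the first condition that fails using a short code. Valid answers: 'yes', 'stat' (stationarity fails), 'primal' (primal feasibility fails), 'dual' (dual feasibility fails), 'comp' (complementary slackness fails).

Gradient of f: grad f(x) = Q x + c = (4, -6)
Constraint values g_i(x) = a_i^T x - b_i:
  g_1((-1, 2)) = -1
Stationarity residual: grad f(x) + sum_i lambda_i a_i = (0, 0)
  -> stationarity OK
Primal feasibility (all g_i <= 0): OK
Dual feasibility (all lambda_i >= 0): OK
Complementary slackness (lambda_i * g_i(x) = 0 for all i): FAILS

Verdict: the first failing condition is complementary_slackness -> comp.

comp


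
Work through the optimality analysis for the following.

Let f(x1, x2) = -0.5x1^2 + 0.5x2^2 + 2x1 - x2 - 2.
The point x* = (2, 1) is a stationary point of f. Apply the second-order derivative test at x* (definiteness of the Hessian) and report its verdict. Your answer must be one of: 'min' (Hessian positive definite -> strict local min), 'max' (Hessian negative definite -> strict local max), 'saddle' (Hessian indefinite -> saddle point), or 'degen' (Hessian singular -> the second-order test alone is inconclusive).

Compute the Hessian H = grad^2 f:
  H = [[-1, 0], [0, 1]]
Verify stationarity: grad f(x*) = H x* + g = (0, 0).
Eigenvalues of H: -1, 1.
Eigenvalues have mixed signs, so H is indefinite -> x* is a saddle point.

saddle


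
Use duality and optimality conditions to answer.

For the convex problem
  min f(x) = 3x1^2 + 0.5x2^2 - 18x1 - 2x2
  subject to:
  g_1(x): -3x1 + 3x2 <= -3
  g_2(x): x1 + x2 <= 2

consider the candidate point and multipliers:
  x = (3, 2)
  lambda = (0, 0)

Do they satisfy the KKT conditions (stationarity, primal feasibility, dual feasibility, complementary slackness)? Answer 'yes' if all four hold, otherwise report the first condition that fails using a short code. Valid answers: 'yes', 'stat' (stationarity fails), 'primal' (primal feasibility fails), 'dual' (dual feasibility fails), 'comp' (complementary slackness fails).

Gradient of f: grad f(x) = Q x + c = (0, 0)
Constraint values g_i(x) = a_i^T x - b_i:
  g_1((3, 2)) = 0
  g_2((3, 2)) = 3
Stationarity residual: grad f(x) + sum_i lambda_i a_i = (0, 0)
  -> stationarity OK
Primal feasibility (all g_i <= 0): FAILS
Dual feasibility (all lambda_i >= 0): OK
Complementary slackness (lambda_i * g_i(x) = 0 for all i): OK

Verdict: the first failing condition is primal_feasibility -> primal.

primal


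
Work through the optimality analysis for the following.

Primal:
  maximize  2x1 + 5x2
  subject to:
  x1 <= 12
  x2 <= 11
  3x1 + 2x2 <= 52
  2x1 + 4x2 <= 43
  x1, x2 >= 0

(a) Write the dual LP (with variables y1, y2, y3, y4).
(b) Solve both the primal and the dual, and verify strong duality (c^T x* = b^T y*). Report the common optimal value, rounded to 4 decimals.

The standard primal-dual pair for 'max c^T x s.t. A x <= b, x >= 0' is:
  Dual:  min b^T y  s.t.  A^T y >= c,  y >= 0.

So the dual LP is:
  minimize  12y1 + 11y2 + 52y3 + 43y4
  subject to:
    y1 + 3y3 + 2y4 >= 2
    y2 + 2y3 + 4y4 >= 5
    y1, y2, y3, y4 >= 0

Solving the primal: x* = (0, 10.75).
  primal value c^T x* = 53.75.
Solving the dual: y* = (0, 0, 0, 1.25).
  dual value b^T y* = 53.75.
Strong duality: c^T x* = b^T y*. Confirmed.

53.75


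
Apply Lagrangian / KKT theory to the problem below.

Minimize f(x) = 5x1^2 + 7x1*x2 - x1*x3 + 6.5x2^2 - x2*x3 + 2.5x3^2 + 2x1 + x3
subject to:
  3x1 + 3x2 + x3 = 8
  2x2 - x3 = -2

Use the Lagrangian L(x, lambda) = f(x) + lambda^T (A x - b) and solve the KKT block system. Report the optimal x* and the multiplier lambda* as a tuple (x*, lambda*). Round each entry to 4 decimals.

Form the Lagrangian:
  L(x, lambda) = (1/2) x^T Q x + c^T x + lambda^T (A x - b)
Stationarity (grad_x L = 0): Q x + c + A^T lambda = 0.
Primal feasibility: A x = b.

This gives the KKT block system:
  [ Q   A^T ] [ x     ]   [-c ]
  [ A    0  ] [ lambda ] = [ b ]

Solving the linear system:
  x*      = (1.8615, 0.0831, 2.1662)
  lambda* = (-6.3435, 3.5429)
  f(x*)   = 31.8615

x* = (1.8615, 0.0831, 2.1662), lambda* = (-6.3435, 3.5429)


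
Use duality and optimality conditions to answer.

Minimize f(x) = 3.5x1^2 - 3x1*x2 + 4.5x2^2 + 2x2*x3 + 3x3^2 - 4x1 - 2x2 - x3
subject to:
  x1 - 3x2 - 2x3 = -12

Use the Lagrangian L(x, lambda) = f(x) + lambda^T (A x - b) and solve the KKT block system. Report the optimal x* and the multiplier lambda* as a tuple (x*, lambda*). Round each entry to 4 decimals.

Form the Lagrangian:
  L(x, lambda) = (1/2) x^T Q x + c^T x + lambda^T (A x - b)
Stationarity (grad_x L = 0): Q x + c + A^T lambda = 0.
Primal feasibility: A x = b.

This gives the KKT block system:
  [ Q   A^T ] [ x     ]   [-c ]
  [ A    0  ] [ lambda ] = [ b ]

Solving the linear system:
  x*      = (0.5459, 2.7908, 2.0867)
  lambda* = (8.551)
  f(x*)   = 46.3801

x* = (0.5459, 2.7908, 2.0867), lambda* = (8.551)


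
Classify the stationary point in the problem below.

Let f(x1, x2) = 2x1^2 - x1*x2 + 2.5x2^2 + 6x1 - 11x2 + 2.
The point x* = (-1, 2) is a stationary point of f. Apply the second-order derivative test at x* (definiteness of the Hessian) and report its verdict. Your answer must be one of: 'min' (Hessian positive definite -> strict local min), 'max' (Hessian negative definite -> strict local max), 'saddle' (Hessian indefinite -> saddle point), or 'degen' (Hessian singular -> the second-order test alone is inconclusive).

Compute the Hessian H = grad^2 f:
  H = [[4, -1], [-1, 5]]
Verify stationarity: grad f(x*) = H x* + g = (0, 0).
Eigenvalues of H: 3.382, 5.618.
Both eigenvalues > 0, so H is positive definite -> x* is a strict local min.

min


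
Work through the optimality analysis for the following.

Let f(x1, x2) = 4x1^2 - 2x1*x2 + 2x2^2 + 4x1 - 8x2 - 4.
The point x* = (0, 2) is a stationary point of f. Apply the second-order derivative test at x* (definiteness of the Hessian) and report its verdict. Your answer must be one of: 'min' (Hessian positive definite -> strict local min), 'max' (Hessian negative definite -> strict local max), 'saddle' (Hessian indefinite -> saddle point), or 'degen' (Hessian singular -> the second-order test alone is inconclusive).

Compute the Hessian H = grad^2 f:
  H = [[8, -2], [-2, 4]]
Verify stationarity: grad f(x*) = H x* + g = (0, 0).
Eigenvalues of H: 3.1716, 8.8284.
Both eigenvalues > 0, so H is positive definite -> x* is a strict local min.

min


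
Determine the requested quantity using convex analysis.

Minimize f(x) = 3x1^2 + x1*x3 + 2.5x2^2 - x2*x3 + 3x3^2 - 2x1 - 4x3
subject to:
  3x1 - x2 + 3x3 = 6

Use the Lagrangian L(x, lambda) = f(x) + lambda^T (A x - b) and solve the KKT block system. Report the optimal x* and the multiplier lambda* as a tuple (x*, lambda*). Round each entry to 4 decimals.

Form the Lagrangian:
  L(x, lambda) = (1/2) x^T Q x + c^T x + lambda^T (A x - b)
Stationarity (grad_x L = 0): Q x + c + A^T lambda = 0.
Primal feasibility: A x = b.

This gives the KKT block system:
  [ Q   A^T ] [ x     ]   [-c ]
  [ A    0  ] [ lambda ] = [ b ]

Solving the linear system:
  x*      = (0.7982, -0.0269, 1.1928)
  lambda* = (-1.3274)
  f(x*)   = 0.7982

x* = (0.7982, -0.0269, 1.1928), lambda* = (-1.3274)


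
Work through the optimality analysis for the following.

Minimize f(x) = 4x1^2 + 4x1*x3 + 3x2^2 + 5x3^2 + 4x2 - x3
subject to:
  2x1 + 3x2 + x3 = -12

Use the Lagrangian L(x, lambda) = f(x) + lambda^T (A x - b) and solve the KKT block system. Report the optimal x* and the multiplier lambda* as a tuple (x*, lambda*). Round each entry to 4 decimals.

Form the Lagrangian:
  L(x, lambda) = (1/2) x^T Q x + c^T x + lambda^T (A x - b)
Stationarity (grad_x L = 0): Q x + c + A^T lambda = 0.
Primal feasibility: A x = b.

This gives the KKT block system:
  [ Q   A^T ] [ x     ]   [-c ]
  [ A    0  ] [ lambda ] = [ b ]

Solving the linear system:
  x*      = (-1.3125, -3.1667, 0.125)
  lambda* = (5)
  f(x*)   = 23.6042

x* = (-1.3125, -3.1667, 0.125), lambda* = (5)


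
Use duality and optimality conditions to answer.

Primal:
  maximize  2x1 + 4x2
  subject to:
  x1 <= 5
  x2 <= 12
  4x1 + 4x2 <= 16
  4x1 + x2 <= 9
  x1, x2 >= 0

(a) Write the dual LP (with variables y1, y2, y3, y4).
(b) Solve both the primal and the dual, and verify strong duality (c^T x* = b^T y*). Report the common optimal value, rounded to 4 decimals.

The standard primal-dual pair for 'max c^T x s.t. A x <= b, x >= 0' is:
  Dual:  min b^T y  s.t.  A^T y >= c,  y >= 0.

So the dual LP is:
  minimize  5y1 + 12y2 + 16y3 + 9y4
  subject to:
    y1 + 4y3 + 4y4 >= 2
    y2 + 4y3 + y4 >= 4
    y1, y2, y3, y4 >= 0

Solving the primal: x* = (0, 4).
  primal value c^T x* = 16.
Solving the dual: y* = (0, 0, 1, 0).
  dual value b^T y* = 16.
Strong duality: c^T x* = b^T y*. Confirmed.

16


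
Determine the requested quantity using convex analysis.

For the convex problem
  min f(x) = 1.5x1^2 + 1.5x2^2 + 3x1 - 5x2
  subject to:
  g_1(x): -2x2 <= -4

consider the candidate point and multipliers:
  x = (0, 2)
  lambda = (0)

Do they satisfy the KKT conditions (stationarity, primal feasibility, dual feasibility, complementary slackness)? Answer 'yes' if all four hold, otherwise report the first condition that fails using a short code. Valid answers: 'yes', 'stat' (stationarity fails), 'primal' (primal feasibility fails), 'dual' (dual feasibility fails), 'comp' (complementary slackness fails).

Gradient of f: grad f(x) = Q x + c = (3, 1)
Constraint values g_i(x) = a_i^T x - b_i:
  g_1((0, 2)) = 0
Stationarity residual: grad f(x) + sum_i lambda_i a_i = (3, 1)
  -> stationarity FAILS
Primal feasibility (all g_i <= 0): OK
Dual feasibility (all lambda_i >= 0): OK
Complementary slackness (lambda_i * g_i(x) = 0 for all i): OK

Verdict: the first failing condition is stationarity -> stat.

stat


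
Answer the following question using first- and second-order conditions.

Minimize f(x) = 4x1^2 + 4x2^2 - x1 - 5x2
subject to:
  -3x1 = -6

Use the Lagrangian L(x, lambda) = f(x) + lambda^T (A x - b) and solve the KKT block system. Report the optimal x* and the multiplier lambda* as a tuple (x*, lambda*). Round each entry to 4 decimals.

Form the Lagrangian:
  L(x, lambda) = (1/2) x^T Q x + c^T x + lambda^T (A x - b)
Stationarity (grad_x L = 0): Q x + c + A^T lambda = 0.
Primal feasibility: A x = b.

This gives the KKT block system:
  [ Q   A^T ] [ x     ]   [-c ]
  [ A    0  ] [ lambda ] = [ b ]

Solving the linear system:
  x*      = (2, 0.625)
  lambda* = (5)
  f(x*)   = 12.4375

x* = (2, 0.625), lambda* = (5)


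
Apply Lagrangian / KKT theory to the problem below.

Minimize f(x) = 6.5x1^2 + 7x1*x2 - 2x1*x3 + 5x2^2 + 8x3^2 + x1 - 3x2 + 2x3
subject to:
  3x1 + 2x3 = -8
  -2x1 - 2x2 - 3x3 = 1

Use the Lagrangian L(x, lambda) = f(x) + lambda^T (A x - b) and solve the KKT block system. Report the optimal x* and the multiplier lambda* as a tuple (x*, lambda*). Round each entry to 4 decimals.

Form the Lagrangian:
  L(x, lambda) = (1/2) x^T Q x + c^T x + lambda^T (A x - b)
Stationarity (grad_x L = 0): Q x + c + A^T lambda = 0.
Primal feasibility: A x = b.

This gives the KKT block system:
  [ Q   A^T ] [ x     ]   [-c ]
  [ A    0  ] [ lambda ] = [ b ]

Solving the linear system:
  x*      = (-2.3319, 2.5851, -0.5021)
  lambda* = (5.5809, 3.2638)
  f(x*)   = 15.1457

x* = (-2.3319, 2.5851, -0.5021), lambda* = (5.5809, 3.2638)


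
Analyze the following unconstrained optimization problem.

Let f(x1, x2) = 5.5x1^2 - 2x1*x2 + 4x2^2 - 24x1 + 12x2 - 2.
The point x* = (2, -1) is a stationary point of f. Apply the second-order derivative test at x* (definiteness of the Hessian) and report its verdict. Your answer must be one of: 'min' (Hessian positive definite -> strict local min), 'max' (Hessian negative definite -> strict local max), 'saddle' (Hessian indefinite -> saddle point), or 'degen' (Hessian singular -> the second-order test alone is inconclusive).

Compute the Hessian H = grad^2 f:
  H = [[11, -2], [-2, 8]]
Verify stationarity: grad f(x*) = H x* + g = (0, 0).
Eigenvalues of H: 7, 12.
Both eigenvalues > 0, so H is positive definite -> x* is a strict local min.

min


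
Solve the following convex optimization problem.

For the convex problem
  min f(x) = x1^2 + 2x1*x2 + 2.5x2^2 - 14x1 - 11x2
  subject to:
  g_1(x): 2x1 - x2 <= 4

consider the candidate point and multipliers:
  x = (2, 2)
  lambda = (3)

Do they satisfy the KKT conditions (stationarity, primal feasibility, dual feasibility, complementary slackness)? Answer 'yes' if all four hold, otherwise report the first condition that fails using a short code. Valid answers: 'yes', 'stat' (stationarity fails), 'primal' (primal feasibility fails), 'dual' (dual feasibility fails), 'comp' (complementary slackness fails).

Gradient of f: grad f(x) = Q x + c = (-6, 3)
Constraint values g_i(x) = a_i^T x - b_i:
  g_1((2, 2)) = -2
Stationarity residual: grad f(x) + sum_i lambda_i a_i = (0, 0)
  -> stationarity OK
Primal feasibility (all g_i <= 0): OK
Dual feasibility (all lambda_i >= 0): OK
Complementary slackness (lambda_i * g_i(x) = 0 for all i): FAILS

Verdict: the first failing condition is complementary_slackness -> comp.

comp


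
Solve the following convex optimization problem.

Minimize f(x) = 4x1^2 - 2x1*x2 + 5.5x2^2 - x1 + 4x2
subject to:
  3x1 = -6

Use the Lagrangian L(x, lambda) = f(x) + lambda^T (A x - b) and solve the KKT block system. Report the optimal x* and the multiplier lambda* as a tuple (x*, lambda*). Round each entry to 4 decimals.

Form the Lagrangian:
  L(x, lambda) = (1/2) x^T Q x + c^T x + lambda^T (A x - b)
Stationarity (grad_x L = 0): Q x + c + A^T lambda = 0.
Primal feasibility: A x = b.

This gives the KKT block system:
  [ Q   A^T ] [ x     ]   [-c ]
  [ A    0  ] [ lambda ] = [ b ]

Solving the linear system:
  x*      = (-2, -0.7273)
  lambda* = (5.1818)
  f(x*)   = 15.0909

x* = (-2, -0.7273), lambda* = (5.1818)


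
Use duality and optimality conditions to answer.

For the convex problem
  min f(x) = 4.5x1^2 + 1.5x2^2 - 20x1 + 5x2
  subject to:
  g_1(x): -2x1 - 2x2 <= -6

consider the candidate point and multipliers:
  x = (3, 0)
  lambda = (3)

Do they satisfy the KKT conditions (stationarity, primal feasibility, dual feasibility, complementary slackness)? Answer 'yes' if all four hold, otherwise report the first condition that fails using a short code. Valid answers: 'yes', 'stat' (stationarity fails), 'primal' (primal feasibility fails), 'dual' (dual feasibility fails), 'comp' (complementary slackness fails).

Gradient of f: grad f(x) = Q x + c = (7, 5)
Constraint values g_i(x) = a_i^T x - b_i:
  g_1((3, 0)) = 0
Stationarity residual: grad f(x) + sum_i lambda_i a_i = (1, -1)
  -> stationarity FAILS
Primal feasibility (all g_i <= 0): OK
Dual feasibility (all lambda_i >= 0): OK
Complementary slackness (lambda_i * g_i(x) = 0 for all i): OK

Verdict: the first failing condition is stationarity -> stat.

stat


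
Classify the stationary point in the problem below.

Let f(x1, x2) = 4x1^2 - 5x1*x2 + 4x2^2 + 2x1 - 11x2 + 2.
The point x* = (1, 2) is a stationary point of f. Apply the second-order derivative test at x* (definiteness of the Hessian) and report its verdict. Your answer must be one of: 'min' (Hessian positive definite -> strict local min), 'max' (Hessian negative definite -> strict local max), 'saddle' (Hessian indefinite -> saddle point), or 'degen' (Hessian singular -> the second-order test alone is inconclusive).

Compute the Hessian H = grad^2 f:
  H = [[8, -5], [-5, 8]]
Verify stationarity: grad f(x*) = H x* + g = (0, 0).
Eigenvalues of H: 3, 13.
Both eigenvalues > 0, so H is positive definite -> x* is a strict local min.

min


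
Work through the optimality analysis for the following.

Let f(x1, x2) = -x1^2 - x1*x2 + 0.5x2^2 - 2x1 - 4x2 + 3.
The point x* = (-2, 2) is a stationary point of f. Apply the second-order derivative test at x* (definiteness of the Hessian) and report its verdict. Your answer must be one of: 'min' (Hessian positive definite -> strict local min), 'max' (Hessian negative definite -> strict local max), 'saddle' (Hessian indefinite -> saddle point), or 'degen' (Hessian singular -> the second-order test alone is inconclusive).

Compute the Hessian H = grad^2 f:
  H = [[-2, -1], [-1, 1]]
Verify stationarity: grad f(x*) = H x* + g = (0, 0).
Eigenvalues of H: -2.3028, 1.3028.
Eigenvalues have mixed signs, so H is indefinite -> x* is a saddle point.

saddle


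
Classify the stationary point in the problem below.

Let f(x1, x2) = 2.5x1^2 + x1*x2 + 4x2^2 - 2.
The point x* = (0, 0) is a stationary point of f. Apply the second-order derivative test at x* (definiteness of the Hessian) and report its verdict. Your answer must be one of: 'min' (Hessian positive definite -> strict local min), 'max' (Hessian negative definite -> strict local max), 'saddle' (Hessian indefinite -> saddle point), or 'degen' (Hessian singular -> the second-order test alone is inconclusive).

Compute the Hessian H = grad^2 f:
  H = [[5, 1], [1, 8]]
Verify stationarity: grad f(x*) = H x* + g = (0, 0).
Eigenvalues of H: 4.6972, 8.3028.
Both eigenvalues > 0, so H is positive definite -> x* is a strict local min.

min


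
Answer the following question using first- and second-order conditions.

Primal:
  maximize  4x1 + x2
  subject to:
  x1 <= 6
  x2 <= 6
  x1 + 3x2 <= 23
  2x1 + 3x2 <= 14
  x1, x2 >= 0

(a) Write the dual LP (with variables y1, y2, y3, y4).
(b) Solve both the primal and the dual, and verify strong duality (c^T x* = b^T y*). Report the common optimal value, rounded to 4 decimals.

The standard primal-dual pair for 'max c^T x s.t. A x <= b, x >= 0' is:
  Dual:  min b^T y  s.t.  A^T y >= c,  y >= 0.

So the dual LP is:
  minimize  6y1 + 6y2 + 23y3 + 14y4
  subject to:
    y1 + y3 + 2y4 >= 4
    y2 + 3y3 + 3y4 >= 1
    y1, y2, y3, y4 >= 0

Solving the primal: x* = (6, 0.6667).
  primal value c^T x* = 24.6667.
Solving the dual: y* = (3.3333, 0, 0, 0.3333).
  dual value b^T y* = 24.6667.
Strong duality: c^T x* = b^T y*. Confirmed.

24.6667
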